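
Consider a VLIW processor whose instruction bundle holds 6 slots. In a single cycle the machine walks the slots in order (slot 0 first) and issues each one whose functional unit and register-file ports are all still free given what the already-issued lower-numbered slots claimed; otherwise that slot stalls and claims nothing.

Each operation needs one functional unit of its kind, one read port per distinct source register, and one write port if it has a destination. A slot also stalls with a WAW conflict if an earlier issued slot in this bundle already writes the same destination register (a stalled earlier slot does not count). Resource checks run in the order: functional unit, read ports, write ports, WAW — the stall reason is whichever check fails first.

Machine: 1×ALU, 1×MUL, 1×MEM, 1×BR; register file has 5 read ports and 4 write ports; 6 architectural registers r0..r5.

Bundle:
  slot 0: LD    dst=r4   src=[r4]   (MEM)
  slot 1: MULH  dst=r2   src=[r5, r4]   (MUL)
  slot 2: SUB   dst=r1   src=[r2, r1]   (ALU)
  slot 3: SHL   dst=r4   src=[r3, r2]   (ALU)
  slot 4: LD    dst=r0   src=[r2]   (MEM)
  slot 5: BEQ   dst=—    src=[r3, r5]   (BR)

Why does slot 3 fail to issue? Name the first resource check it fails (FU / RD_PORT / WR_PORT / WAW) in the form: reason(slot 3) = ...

#0 MEM src=r4 dispatched  <A:1 Mu:1 Ld:0 B:1 rd:4 wr:3>
#1 MUL src=r5,r4 dispatched  <A:1 Mu:0 Ld:0 B:1 rd:2 wr:2>
#2 ALU src=r2,r1 dispatched  <A:0 Mu:0 Ld:0 B:1 rd:0 wr:1>
#3 ALU src=r3,r2 held:FU  <A:0 Mu:0 Ld:0 B:1 rd:0 wr:1>
#4 MEM src=r2 held:FU  <A:0 Mu:0 Ld:0 B:1 rd:0 wr:1>
#5 BR src=r3,r5 held:RD_PORT  <A:0 Mu:0 Ld:0 B:1 rd:0 wr:1>

reason(slot 3) = FU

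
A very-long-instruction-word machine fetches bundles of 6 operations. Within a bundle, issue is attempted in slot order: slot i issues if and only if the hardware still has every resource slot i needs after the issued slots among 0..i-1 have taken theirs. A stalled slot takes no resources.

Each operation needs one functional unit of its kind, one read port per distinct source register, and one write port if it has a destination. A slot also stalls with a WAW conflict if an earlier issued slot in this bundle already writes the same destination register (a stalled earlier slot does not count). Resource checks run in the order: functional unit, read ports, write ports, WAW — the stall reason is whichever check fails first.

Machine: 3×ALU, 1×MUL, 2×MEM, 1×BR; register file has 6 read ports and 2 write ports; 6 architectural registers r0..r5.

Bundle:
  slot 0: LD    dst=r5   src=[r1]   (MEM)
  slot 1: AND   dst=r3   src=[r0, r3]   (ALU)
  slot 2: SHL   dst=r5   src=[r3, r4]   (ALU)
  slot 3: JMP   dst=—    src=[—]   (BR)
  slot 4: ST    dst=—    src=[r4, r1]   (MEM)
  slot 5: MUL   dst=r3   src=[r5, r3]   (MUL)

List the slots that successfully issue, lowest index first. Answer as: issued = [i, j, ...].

slot 0 (MEM): ISSUE — free A3,Mu1,Ld1,B1 rp5 wp1
slot 1 (ALU): ISSUE — free A2,Mu1,Ld1,B1 rp3 wp0
slot 2 (ALU): stall WR_PORT — free A2,Mu1,Ld1,B1 rp3 wp0
slot 3 (BR): ISSUE — free A2,Mu1,Ld1,B0 rp3 wp0
slot 4 (MEM): ISSUE — free A2,Mu1,Ld0,B0 rp1 wp0
slot 5 (MUL): stall RD_PORT — free A2,Mu1,Ld0,B0 rp1 wp0

issued = [0, 1, 3, 4]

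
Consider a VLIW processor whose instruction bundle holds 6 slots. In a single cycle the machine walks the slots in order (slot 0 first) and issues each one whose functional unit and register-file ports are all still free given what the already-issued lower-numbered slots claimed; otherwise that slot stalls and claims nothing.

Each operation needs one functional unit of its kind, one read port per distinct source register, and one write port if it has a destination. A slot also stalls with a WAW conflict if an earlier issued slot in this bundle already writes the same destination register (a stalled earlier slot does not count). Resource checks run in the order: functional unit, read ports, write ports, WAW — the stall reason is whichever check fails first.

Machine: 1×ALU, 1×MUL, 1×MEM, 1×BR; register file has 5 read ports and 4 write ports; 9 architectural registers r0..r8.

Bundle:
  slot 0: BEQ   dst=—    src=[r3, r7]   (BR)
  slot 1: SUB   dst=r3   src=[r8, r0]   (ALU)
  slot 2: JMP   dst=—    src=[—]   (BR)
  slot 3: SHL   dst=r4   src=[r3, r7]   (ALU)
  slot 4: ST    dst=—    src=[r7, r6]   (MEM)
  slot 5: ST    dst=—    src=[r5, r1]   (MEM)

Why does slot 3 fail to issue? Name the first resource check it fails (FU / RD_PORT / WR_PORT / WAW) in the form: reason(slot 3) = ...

(0) want 1×BR +2rd +0wr — yes → AL1|MU1|ME1|BR0|rd3|wr4
(1) want 1×ALU +2rd +1wr — yes → AL0|MU1|ME1|BR0|rd1|wr3
(2) want 1×BR +0rd +0wr — FU → AL0|MU1|ME1|BR0|rd1|wr3
(3) want 1×ALU +2rd +1wr — FU → AL0|MU1|ME1|BR0|rd1|wr3
(4) want 1×MEM +2rd +0wr — RD_PORT → AL0|MU1|ME1|BR0|rd1|wr3
(5) want 1×MEM +2rd +0wr — RD_PORT → AL0|MU1|ME1|BR0|rd1|wr3

reason(slot 3) = FU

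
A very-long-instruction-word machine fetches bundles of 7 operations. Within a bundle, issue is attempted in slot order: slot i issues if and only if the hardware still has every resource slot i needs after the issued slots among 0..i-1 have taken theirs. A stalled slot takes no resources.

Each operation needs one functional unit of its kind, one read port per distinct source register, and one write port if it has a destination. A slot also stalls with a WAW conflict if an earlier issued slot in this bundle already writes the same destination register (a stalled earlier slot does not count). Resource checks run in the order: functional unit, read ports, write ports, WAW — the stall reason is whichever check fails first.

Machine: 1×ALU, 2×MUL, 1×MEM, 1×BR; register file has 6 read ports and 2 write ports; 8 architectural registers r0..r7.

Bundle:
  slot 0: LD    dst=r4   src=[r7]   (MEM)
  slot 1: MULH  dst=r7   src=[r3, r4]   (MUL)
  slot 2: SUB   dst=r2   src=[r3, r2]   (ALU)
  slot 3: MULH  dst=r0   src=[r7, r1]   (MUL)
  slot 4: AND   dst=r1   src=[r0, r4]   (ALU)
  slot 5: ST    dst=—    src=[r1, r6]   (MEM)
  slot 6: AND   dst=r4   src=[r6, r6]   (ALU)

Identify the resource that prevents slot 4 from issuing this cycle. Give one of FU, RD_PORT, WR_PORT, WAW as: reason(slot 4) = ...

reason(slot 4) = WR_PORT

slot 0 (MEM): ISSUE — free A1,Mu2,Ld0,B1 rp5 wp1
slot 1 (MUL): ISSUE — free A1,Mu1,Ld0,B1 rp3 wp0
slot 2 (ALU): stall WR_PORT — free A1,Mu1,Ld0,B1 rp3 wp0
slot 3 (MUL): stall WR_PORT — free A1,Mu1,Ld0,B1 rp3 wp0
slot 4 (ALU): stall WR_PORT — free A1,Mu1,Ld0,B1 rp3 wp0
slot 5 (MEM): stall FU — free A1,Mu1,Ld0,B1 rp3 wp0
slot 6 (ALU): stall WR_PORT — free A1,Mu1,Ld0,B1 rp3 wp0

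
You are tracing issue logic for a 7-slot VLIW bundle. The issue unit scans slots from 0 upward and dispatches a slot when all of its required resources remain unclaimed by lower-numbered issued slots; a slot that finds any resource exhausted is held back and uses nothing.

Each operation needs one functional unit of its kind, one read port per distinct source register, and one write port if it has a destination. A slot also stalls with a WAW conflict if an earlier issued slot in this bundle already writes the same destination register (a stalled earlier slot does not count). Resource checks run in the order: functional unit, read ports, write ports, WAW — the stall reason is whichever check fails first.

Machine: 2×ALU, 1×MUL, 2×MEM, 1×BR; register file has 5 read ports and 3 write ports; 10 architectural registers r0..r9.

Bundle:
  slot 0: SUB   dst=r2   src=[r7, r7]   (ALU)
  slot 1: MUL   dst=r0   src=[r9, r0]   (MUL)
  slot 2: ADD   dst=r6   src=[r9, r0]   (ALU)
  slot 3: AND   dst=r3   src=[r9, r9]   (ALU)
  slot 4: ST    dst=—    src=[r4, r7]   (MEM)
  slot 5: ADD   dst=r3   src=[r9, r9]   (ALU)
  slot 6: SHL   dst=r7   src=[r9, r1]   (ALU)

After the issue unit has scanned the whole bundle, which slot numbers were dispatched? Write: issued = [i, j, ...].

(0) want 1×ALU +1rd +1wr — yes → AL1|MU1|ME2|BR1|rd4|wr2
(1) want 1×MUL +2rd +1wr — yes → AL1|MU0|ME2|BR1|rd2|wr1
(2) want 1×ALU +2rd +1wr — yes → AL0|MU0|ME2|BR1|rd0|wr0
(3) want 1×ALU +1rd +1wr — FU → AL0|MU0|ME2|BR1|rd0|wr0
(4) want 1×MEM +2rd +0wr — RD_PORT → AL0|MU0|ME2|BR1|rd0|wr0
(5) want 1×ALU +1rd +1wr — FU → AL0|MU0|ME2|BR1|rd0|wr0
(6) want 1×ALU +2rd +1wr — FU → AL0|MU0|ME2|BR1|rd0|wr0

issued = [0, 1, 2]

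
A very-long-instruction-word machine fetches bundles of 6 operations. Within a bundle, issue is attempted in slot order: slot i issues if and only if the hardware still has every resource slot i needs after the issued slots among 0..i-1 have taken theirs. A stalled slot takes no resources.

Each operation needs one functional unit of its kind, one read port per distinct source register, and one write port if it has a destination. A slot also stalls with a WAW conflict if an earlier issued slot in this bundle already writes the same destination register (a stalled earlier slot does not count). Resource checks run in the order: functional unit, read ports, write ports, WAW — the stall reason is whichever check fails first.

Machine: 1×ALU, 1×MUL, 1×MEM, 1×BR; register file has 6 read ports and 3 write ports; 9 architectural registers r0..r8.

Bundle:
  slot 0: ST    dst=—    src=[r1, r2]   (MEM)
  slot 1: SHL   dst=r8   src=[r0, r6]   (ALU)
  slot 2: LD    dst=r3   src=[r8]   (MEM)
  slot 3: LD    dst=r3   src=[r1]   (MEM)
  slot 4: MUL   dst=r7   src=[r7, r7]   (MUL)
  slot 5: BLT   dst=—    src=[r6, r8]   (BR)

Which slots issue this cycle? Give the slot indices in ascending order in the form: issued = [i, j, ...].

issued = [0, 1, 4]

(0) want 1×MEM +2rd +0wr — yes → AL1|MU1|ME0|BR1|rd4|wr3
(1) want 1×ALU +2rd +1wr — yes → AL0|MU1|ME0|BR1|rd2|wr2
(2) want 1×MEM +1rd +1wr — FU → AL0|MU1|ME0|BR1|rd2|wr2
(3) want 1×MEM +1rd +1wr — FU → AL0|MU1|ME0|BR1|rd2|wr2
(4) want 1×MUL +1rd +1wr — yes → AL0|MU0|ME0|BR1|rd1|wr1
(5) want 1×BR +2rd +0wr — RD_PORT → AL0|MU0|ME0|BR1|rd1|wr1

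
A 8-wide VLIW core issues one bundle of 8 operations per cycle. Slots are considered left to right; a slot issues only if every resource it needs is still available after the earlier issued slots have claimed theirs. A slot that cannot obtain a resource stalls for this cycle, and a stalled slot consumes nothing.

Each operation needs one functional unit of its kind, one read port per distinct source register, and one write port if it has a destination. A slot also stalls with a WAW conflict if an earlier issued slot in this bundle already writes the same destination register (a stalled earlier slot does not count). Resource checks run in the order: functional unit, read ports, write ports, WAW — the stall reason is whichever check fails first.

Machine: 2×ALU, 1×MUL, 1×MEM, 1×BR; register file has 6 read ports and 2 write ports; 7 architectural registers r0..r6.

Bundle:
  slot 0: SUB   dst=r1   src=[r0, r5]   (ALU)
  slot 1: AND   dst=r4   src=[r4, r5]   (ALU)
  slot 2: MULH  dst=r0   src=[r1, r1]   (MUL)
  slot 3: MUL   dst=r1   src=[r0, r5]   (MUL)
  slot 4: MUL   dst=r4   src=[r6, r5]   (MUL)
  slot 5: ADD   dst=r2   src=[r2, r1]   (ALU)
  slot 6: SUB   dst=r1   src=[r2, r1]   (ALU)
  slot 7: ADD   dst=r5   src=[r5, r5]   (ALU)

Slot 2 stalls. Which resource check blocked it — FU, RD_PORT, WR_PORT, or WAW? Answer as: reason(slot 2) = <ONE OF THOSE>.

reason(slot 2) = WR_PORT

slot 0 (ALU): ISSUE — free A1,Mu1,Ld1,B1 rp4 wp1
slot 1 (ALU): ISSUE — free A0,Mu1,Ld1,B1 rp2 wp0
slot 2 (MUL): stall WR_PORT — free A0,Mu1,Ld1,B1 rp2 wp0
slot 3 (MUL): stall WR_PORT — free A0,Mu1,Ld1,B1 rp2 wp0
slot 4 (MUL): stall WR_PORT — free A0,Mu1,Ld1,B1 rp2 wp0
slot 5 (ALU): stall FU — free A0,Mu1,Ld1,B1 rp2 wp0
slot 6 (ALU): stall FU — free A0,Mu1,Ld1,B1 rp2 wp0
slot 7 (ALU): stall FU — free A0,Mu1,Ld1,B1 rp2 wp0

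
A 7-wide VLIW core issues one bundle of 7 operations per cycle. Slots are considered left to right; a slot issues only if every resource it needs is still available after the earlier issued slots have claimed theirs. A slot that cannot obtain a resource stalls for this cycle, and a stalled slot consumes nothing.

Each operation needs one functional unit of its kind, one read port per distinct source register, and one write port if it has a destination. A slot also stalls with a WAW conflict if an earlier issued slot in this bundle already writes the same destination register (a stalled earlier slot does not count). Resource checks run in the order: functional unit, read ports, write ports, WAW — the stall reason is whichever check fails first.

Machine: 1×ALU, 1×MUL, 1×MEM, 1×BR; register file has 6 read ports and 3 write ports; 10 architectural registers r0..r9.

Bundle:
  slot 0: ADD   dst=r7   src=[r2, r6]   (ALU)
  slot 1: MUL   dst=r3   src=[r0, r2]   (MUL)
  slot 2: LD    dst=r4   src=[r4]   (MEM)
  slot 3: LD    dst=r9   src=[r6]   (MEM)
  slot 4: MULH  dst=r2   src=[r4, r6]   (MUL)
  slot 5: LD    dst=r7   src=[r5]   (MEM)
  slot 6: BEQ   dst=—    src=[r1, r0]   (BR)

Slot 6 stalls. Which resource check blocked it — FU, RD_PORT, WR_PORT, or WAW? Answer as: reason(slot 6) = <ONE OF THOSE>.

reason(slot 6) = RD_PORT

  0. ALU→r7 ⇒ go  {0A/1Mu/1Ld/1B | 4r 2w}
  1. MUL→r3 ⇒ go  {0A/0Mu/1Ld/1B | 2r 1w}
  2. MEM→r4 ⇒ go  {0A/0Mu/0Ld/1B | 1r 0w}
  3. MEM→r9 ⇒ no(FU)  {0A/0Mu/0Ld/1B | 1r 0w}
  4. MUL→r2 ⇒ no(FU)  {0A/0Mu/0Ld/1B | 1r 0w}
  5. MEM→r7 ⇒ no(FU)  {0A/0Mu/0Ld/1B | 1r 0w}
  6. BR ⇒ no(RD_PORT)  {0A/0Mu/0Ld/1B | 1r 0w}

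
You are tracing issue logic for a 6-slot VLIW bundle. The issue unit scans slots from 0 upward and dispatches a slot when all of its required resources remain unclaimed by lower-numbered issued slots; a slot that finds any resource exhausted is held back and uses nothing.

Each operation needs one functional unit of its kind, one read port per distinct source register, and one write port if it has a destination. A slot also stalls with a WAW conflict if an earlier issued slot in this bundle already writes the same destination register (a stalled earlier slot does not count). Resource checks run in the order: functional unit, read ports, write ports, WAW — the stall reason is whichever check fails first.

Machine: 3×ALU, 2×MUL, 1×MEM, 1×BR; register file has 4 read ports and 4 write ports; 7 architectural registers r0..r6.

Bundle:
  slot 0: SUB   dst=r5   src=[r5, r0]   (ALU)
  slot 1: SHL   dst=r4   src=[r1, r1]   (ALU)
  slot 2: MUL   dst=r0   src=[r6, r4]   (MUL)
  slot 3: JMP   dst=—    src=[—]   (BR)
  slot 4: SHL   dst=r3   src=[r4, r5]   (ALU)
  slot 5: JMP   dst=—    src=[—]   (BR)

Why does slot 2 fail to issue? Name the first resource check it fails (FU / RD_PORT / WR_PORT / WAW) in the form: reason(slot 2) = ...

reason(slot 2) = RD_PORT

(0) want 1×ALU +2rd +1wr — yes → AL2|MU2|ME1|BR1|rd2|wr3
(1) want 1×ALU +1rd +1wr — yes → AL1|MU2|ME1|BR1|rd1|wr2
(2) want 1×MUL +2rd +1wr — RD_PORT → AL1|MU2|ME1|BR1|rd1|wr2
(3) want 1×BR +0rd +0wr — yes → AL1|MU2|ME1|BR0|rd1|wr2
(4) want 1×ALU +2rd +1wr — RD_PORT → AL1|MU2|ME1|BR0|rd1|wr2
(5) want 1×BR +0rd +0wr — FU → AL1|MU2|ME1|BR0|rd1|wr2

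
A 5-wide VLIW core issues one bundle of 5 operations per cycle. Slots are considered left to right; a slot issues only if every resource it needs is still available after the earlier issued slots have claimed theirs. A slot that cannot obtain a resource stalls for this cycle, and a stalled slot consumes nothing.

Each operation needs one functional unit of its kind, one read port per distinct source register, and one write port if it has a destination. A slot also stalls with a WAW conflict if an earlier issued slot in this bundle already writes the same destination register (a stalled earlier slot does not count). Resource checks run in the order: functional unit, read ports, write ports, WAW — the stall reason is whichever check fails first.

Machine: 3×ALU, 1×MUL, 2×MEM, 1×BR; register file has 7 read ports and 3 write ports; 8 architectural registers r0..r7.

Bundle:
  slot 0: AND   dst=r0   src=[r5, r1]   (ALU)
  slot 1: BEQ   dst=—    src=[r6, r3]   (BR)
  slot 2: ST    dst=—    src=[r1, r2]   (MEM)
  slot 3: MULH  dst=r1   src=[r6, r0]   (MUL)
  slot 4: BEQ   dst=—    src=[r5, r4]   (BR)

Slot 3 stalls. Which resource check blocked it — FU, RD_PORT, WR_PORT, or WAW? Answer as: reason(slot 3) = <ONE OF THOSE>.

reason(slot 3) = RD_PORT

(0) want 1×ALU +2rd +1wr — yes → AL2|MU1|ME2|BR1|rd5|wr2
(1) want 1×BR +2rd +0wr — yes → AL2|MU1|ME2|BR0|rd3|wr2
(2) want 1×MEM +2rd +0wr — yes → AL2|MU1|ME1|BR0|rd1|wr2
(3) want 1×MUL +2rd +1wr — RD_PORT → AL2|MU1|ME1|BR0|rd1|wr2
(4) want 1×BR +2rd +0wr — FU → AL2|MU1|ME1|BR0|rd1|wr2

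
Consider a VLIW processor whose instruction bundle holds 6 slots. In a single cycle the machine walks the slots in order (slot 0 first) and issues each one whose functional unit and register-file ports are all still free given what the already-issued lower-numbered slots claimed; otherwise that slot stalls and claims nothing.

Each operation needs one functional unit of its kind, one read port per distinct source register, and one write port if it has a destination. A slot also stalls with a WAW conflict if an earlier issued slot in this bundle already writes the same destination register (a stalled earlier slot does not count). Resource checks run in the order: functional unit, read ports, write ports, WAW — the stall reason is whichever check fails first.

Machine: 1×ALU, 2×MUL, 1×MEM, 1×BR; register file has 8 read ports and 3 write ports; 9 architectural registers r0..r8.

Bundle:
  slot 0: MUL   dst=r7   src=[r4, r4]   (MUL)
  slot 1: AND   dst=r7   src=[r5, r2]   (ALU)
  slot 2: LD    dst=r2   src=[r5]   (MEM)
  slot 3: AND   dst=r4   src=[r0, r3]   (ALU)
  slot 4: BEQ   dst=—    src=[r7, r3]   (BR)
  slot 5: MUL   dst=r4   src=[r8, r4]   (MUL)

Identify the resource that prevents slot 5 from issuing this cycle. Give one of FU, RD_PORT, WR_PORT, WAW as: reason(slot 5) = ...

reason(slot 5) = WR_PORT

[0] MUL needs rd=1 wr=1: ok; after: ALU=1 MUL=1 MEM=1 BR=1, R=7, W=2
[1] ALU needs rd=2 wr=1: WAW; after: ALU=1 MUL=1 MEM=1 BR=1, R=7, W=2
[2] MEM needs rd=1 wr=1: ok; after: ALU=1 MUL=1 MEM=0 BR=1, R=6, W=1
[3] ALU needs rd=2 wr=1: ok; after: ALU=0 MUL=1 MEM=0 BR=1, R=4, W=0
[4] BR needs rd=2 wr=0: ok; after: ALU=0 MUL=1 MEM=0 BR=0, R=2, W=0
[5] MUL needs rd=2 wr=1: WR_PORT; after: ALU=0 MUL=1 MEM=0 BR=0, R=2, W=0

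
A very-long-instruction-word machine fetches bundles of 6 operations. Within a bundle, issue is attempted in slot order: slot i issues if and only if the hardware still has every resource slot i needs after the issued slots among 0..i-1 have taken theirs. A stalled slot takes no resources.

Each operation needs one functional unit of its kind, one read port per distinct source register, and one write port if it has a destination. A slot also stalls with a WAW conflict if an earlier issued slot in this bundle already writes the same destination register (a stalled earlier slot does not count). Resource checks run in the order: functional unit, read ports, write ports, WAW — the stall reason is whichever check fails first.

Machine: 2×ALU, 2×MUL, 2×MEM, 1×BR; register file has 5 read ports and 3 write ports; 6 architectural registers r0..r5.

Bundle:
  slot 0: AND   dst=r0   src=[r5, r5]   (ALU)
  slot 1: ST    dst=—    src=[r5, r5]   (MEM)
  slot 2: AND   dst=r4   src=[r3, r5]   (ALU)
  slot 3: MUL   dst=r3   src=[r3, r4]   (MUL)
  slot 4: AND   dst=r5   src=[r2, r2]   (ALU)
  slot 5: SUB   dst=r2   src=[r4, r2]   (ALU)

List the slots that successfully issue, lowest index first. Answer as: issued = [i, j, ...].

(0) want 1×ALU +1rd +1wr — yes → AL1|MU2|ME2|BR1|rd4|wr2
(1) want 1×MEM +1rd +0wr — yes → AL1|MU2|ME1|BR1|rd3|wr2
(2) want 1×ALU +2rd +1wr — yes → AL0|MU2|ME1|BR1|rd1|wr1
(3) want 1×MUL +2rd +1wr — RD_PORT → AL0|MU2|ME1|BR1|rd1|wr1
(4) want 1×ALU +1rd +1wr — FU → AL0|MU2|ME1|BR1|rd1|wr1
(5) want 1×ALU +2rd +1wr — FU → AL0|MU2|ME1|BR1|rd1|wr1

issued = [0, 1, 2]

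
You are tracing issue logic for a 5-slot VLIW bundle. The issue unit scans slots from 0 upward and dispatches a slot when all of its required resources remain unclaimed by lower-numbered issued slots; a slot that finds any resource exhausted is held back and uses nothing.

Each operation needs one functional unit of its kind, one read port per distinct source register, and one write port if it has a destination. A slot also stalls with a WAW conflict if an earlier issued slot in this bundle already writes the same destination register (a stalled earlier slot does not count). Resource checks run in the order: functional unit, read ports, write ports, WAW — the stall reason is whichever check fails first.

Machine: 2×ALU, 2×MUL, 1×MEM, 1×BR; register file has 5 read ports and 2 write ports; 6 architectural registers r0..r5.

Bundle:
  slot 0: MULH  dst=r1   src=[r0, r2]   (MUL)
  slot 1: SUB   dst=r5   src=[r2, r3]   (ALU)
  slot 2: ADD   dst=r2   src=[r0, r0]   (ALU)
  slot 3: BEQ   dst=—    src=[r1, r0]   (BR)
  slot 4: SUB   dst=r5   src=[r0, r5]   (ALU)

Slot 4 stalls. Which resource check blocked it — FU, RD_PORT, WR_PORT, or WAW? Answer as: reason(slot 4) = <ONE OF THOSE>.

reason(slot 4) = RD_PORT

  0. MUL→r1 ⇒ go  {2A/1Mu/1Ld/1B | 3r 1w}
  1. ALU→r5 ⇒ go  {1A/1Mu/1Ld/1B | 1r 0w}
  2. ALU→r2 ⇒ no(WR_PORT)  {1A/1Mu/1Ld/1B | 1r 0w}
  3. BR ⇒ no(RD_PORT)  {1A/1Mu/1Ld/1B | 1r 0w}
  4. ALU→r5 ⇒ no(RD_PORT)  {1A/1Mu/1Ld/1B | 1r 0w}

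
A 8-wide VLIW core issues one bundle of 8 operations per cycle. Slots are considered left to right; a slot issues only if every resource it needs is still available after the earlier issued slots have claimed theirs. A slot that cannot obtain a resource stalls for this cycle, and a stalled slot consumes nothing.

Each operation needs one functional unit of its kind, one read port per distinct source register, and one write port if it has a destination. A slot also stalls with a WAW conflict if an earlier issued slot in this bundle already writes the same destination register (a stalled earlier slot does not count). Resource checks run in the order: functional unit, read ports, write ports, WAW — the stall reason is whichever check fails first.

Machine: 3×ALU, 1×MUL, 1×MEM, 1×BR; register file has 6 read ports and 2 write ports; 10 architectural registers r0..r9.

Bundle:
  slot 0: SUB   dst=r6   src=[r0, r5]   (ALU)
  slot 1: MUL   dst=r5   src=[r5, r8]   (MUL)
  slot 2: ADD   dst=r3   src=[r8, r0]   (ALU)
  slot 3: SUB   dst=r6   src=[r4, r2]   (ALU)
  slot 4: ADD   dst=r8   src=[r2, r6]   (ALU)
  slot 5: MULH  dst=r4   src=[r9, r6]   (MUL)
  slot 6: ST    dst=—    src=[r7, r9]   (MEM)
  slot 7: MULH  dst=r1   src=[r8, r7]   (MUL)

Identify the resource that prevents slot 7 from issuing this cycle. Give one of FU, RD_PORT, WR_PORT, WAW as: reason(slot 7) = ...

reason(slot 7) = FU

[0] ALU needs rd=2 wr=1: ok; after: ALU=2 MUL=1 MEM=1 BR=1, R=4, W=1
[1] MUL needs rd=2 wr=1: ok; after: ALU=2 MUL=0 MEM=1 BR=1, R=2, W=0
[2] ALU needs rd=2 wr=1: WR_PORT; after: ALU=2 MUL=0 MEM=1 BR=1, R=2, W=0
[3] ALU needs rd=2 wr=1: WR_PORT; after: ALU=2 MUL=0 MEM=1 BR=1, R=2, W=0
[4] ALU needs rd=2 wr=1: WR_PORT; after: ALU=2 MUL=0 MEM=1 BR=1, R=2, W=0
[5] MUL needs rd=2 wr=1: FU; after: ALU=2 MUL=0 MEM=1 BR=1, R=2, W=0
[6] MEM needs rd=2 wr=0: ok; after: ALU=2 MUL=0 MEM=0 BR=1, R=0, W=0
[7] MUL needs rd=2 wr=1: FU; after: ALU=2 MUL=0 MEM=0 BR=1, R=0, W=0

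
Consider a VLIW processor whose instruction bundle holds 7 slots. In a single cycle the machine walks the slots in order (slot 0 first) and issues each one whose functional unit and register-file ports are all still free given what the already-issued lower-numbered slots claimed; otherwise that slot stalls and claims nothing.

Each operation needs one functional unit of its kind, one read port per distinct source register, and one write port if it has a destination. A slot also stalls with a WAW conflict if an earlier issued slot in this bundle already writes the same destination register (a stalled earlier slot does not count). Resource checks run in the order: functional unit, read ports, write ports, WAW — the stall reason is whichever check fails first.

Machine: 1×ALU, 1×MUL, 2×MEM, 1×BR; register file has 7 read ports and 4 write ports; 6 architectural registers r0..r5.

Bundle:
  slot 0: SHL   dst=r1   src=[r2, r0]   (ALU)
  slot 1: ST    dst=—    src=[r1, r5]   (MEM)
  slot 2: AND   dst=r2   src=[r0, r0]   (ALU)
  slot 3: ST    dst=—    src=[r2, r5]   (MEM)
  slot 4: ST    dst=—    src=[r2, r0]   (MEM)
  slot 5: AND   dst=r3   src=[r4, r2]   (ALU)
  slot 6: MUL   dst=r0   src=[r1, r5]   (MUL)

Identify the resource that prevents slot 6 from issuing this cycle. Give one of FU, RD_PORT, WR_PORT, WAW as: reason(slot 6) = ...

reason(slot 6) = RD_PORT

slot 0 (ALU): ISSUE — free A0,Mu1,Ld2,B1 rp5 wp3
slot 1 (MEM): ISSUE — free A0,Mu1,Ld1,B1 rp3 wp3
slot 2 (ALU): stall FU — free A0,Mu1,Ld1,B1 rp3 wp3
slot 3 (MEM): ISSUE — free A0,Mu1,Ld0,B1 rp1 wp3
slot 4 (MEM): stall FU — free A0,Mu1,Ld0,B1 rp1 wp3
slot 5 (ALU): stall FU — free A0,Mu1,Ld0,B1 rp1 wp3
slot 6 (MUL): stall RD_PORT — free A0,Mu1,Ld0,B1 rp1 wp3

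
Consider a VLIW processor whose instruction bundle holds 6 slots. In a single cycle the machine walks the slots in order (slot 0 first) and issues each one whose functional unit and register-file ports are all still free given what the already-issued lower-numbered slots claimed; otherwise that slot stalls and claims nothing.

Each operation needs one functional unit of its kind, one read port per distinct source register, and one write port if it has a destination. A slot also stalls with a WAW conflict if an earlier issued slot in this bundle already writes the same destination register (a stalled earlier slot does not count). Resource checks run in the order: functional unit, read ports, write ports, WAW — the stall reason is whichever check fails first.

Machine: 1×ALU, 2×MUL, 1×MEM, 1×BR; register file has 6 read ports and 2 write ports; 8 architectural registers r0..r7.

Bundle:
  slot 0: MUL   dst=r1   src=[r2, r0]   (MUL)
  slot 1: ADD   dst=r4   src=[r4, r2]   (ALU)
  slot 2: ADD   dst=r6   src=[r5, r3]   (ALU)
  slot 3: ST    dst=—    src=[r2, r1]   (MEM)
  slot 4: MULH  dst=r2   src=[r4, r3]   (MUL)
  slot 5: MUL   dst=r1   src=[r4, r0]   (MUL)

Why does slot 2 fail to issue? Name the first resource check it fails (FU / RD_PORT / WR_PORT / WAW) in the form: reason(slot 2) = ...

reason(slot 2) = FU

  0. MUL→r1 ⇒ go  {1A/1Mu/1Ld/1B | 4r 1w}
  1. ALU→r4 ⇒ go  {0A/1Mu/1Ld/1B | 2r 0w}
  2. ALU→r6 ⇒ no(FU)  {0A/1Mu/1Ld/1B | 2r 0w}
  3. MEM ⇒ go  {0A/1Mu/0Ld/1B | 0r 0w}
  4. MUL→r2 ⇒ no(RD_PORT)  {0A/1Mu/0Ld/1B | 0r 0w}
  5. MUL→r1 ⇒ no(RD_PORT)  {0A/1Mu/0Ld/1B | 0r 0w}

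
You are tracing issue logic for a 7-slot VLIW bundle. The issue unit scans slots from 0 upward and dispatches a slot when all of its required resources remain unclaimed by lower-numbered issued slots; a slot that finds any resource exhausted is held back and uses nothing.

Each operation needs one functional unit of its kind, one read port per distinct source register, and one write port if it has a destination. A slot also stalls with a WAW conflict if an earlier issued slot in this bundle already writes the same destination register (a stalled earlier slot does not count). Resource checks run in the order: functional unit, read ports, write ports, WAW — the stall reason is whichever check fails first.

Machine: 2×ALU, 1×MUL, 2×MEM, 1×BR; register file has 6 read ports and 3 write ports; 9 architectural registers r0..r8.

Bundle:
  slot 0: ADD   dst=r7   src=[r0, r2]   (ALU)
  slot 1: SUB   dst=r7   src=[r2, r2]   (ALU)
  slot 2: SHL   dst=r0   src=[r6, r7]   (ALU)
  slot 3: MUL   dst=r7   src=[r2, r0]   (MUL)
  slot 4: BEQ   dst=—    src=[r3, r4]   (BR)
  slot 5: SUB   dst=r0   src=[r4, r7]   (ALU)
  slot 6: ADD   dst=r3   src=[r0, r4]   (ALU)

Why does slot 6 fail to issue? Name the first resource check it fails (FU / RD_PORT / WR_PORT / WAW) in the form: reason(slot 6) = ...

[0] ALU needs rd=2 wr=1: ok; after: ALU=1 MUL=1 MEM=2 BR=1, R=4, W=2
[1] ALU needs rd=1 wr=1: WAW; after: ALU=1 MUL=1 MEM=2 BR=1, R=4, W=2
[2] ALU needs rd=2 wr=1: ok; after: ALU=0 MUL=1 MEM=2 BR=1, R=2, W=1
[3] MUL needs rd=2 wr=1: WAW; after: ALU=0 MUL=1 MEM=2 BR=1, R=2, W=1
[4] BR needs rd=2 wr=0: ok; after: ALU=0 MUL=1 MEM=2 BR=0, R=0, W=1
[5] ALU needs rd=2 wr=1: FU; after: ALU=0 MUL=1 MEM=2 BR=0, R=0, W=1
[6] ALU needs rd=2 wr=1: FU; after: ALU=0 MUL=1 MEM=2 BR=0, R=0, W=1

reason(slot 6) = FU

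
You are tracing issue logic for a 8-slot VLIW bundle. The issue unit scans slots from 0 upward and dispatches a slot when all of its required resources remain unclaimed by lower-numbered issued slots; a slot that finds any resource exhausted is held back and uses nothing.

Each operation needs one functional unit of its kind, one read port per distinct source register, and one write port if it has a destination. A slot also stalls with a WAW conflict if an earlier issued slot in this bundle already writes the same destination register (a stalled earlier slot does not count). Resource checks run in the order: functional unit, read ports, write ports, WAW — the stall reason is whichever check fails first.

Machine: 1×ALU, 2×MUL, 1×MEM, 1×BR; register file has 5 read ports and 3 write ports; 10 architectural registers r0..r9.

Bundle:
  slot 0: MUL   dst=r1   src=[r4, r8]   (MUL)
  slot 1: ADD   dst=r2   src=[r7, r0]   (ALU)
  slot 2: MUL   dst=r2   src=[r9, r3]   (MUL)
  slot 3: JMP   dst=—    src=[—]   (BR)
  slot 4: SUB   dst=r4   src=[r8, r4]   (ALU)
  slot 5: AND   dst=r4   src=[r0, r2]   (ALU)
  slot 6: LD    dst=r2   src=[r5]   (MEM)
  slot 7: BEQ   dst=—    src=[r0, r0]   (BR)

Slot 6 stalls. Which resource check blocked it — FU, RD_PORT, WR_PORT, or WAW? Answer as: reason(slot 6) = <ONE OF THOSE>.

slot 0 (MUL): ISSUE — free A1,Mu1,Ld1,B1 rp3 wp2
slot 1 (ALU): ISSUE — free A0,Mu1,Ld1,B1 rp1 wp1
slot 2 (MUL): stall RD_PORT — free A0,Mu1,Ld1,B1 rp1 wp1
slot 3 (BR): ISSUE — free A0,Mu1,Ld1,B0 rp1 wp1
slot 4 (ALU): stall FU — free A0,Mu1,Ld1,B0 rp1 wp1
slot 5 (ALU): stall FU — free A0,Mu1,Ld1,B0 rp1 wp1
slot 6 (MEM): stall WAW — free A0,Mu1,Ld1,B0 rp1 wp1
slot 7 (BR): stall FU — free A0,Mu1,Ld1,B0 rp1 wp1

reason(slot 6) = WAW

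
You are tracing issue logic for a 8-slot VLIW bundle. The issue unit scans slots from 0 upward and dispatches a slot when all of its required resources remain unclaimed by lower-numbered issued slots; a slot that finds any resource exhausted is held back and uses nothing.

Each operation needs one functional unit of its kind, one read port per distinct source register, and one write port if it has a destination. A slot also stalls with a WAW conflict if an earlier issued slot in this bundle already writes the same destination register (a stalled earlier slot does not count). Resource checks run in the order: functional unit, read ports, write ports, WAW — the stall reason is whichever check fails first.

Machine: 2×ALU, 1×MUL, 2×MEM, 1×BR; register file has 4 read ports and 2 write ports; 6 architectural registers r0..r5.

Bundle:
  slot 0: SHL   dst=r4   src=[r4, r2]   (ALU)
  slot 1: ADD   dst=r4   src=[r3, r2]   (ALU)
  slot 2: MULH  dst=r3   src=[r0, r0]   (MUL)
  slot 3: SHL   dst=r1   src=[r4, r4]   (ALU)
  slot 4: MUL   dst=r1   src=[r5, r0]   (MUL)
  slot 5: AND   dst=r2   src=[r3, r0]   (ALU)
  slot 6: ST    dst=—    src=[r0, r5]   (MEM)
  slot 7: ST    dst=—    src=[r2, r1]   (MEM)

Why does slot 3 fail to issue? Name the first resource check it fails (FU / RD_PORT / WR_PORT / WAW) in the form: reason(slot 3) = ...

reason(slot 3) = WR_PORT

[0] ALU needs rd=2 wr=1: ok; after: ALU=1 MUL=1 MEM=2 BR=1, R=2, W=1
[1] ALU needs rd=2 wr=1: WAW; after: ALU=1 MUL=1 MEM=2 BR=1, R=2, W=1
[2] MUL needs rd=1 wr=1: ok; after: ALU=1 MUL=0 MEM=2 BR=1, R=1, W=0
[3] ALU needs rd=1 wr=1: WR_PORT; after: ALU=1 MUL=0 MEM=2 BR=1, R=1, W=0
[4] MUL needs rd=2 wr=1: FU; after: ALU=1 MUL=0 MEM=2 BR=1, R=1, W=0
[5] ALU needs rd=2 wr=1: RD_PORT; after: ALU=1 MUL=0 MEM=2 BR=1, R=1, W=0
[6] MEM needs rd=2 wr=0: RD_PORT; after: ALU=1 MUL=0 MEM=2 BR=1, R=1, W=0
[7] MEM needs rd=2 wr=0: RD_PORT; after: ALU=1 MUL=0 MEM=2 BR=1, R=1, W=0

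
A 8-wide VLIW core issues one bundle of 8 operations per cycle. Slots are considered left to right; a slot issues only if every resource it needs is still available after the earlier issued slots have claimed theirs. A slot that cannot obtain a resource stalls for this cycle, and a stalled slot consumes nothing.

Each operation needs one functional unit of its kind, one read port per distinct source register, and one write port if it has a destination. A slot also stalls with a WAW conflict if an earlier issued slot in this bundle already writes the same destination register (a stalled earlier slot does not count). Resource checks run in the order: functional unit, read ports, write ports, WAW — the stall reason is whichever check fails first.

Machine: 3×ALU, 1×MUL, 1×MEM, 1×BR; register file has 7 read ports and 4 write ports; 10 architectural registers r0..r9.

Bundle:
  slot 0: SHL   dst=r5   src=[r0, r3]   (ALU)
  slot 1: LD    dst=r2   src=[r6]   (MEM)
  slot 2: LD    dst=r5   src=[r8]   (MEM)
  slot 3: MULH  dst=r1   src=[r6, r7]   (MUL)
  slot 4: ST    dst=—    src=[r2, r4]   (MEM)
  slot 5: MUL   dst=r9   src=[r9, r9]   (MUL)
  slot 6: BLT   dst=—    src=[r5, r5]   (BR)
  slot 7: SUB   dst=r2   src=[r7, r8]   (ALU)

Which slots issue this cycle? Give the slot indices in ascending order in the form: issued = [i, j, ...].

issued = [0, 1, 3, 6]

#0 ALU src=r0,r3 dispatched  <A:2 Mu:1 Ld:1 B:1 rd:5 wr:3>
#1 MEM src=r6 dispatched  <A:2 Mu:1 Ld:0 B:1 rd:4 wr:2>
#2 MEM src=r8 held:FU  <A:2 Mu:1 Ld:0 B:1 rd:4 wr:2>
#3 MUL src=r6,r7 dispatched  <A:2 Mu:0 Ld:0 B:1 rd:2 wr:1>
#4 MEM src=r2,r4 held:FU  <A:2 Mu:0 Ld:0 B:1 rd:2 wr:1>
#5 MUL src=r9,r9 held:FU  <A:2 Mu:0 Ld:0 B:1 rd:2 wr:1>
#6 BR src=r5,r5 dispatched  <A:2 Mu:0 Ld:0 B:0 rd:1 wr:1>
#7 ALU src=r7,r8 held:RD_PORT  <A:2 Mu:0 Ld:0 B:0 rd:1 wr:1>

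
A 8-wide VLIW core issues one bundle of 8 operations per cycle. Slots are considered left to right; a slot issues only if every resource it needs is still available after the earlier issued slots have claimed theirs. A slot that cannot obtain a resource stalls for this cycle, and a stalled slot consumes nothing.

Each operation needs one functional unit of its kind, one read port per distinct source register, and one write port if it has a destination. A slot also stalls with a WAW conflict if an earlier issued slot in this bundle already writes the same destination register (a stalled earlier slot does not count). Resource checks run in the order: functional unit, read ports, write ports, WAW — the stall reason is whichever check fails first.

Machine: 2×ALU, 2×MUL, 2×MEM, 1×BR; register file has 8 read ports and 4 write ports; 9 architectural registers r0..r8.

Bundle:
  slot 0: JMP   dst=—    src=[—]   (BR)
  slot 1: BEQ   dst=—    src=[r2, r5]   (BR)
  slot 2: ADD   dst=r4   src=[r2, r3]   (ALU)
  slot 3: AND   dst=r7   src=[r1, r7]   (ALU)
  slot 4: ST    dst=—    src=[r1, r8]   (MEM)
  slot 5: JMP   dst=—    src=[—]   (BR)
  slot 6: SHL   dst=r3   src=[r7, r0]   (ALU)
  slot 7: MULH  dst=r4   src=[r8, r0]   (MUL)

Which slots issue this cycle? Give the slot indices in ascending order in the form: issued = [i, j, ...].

issued = [0, 2, 3, 4]

(0) want 1×BR +0rd +0wr — yes → AL2|MU2|ME2|BR0|rd8|wr4
(1) want 1×BR +2rd +0wr — FU → AL2|MU2|ME2|BR0|rd8|wr4
(2) want 1×ALU +2rd +1wr — yes → AL1|MU2|ME2|BR0|rd6|wr3
(3) want 1×ALU +2rd +1wr — yes → AL0|MU2|ME2|BR0|rd4|wr2
(4) want 1×MEM +2rd +0wr — yes → AL0|MU2|ME1|BR0|rd2|wr2
(5) want 1×BR +0rd +0wr — FU → AL0|MU2|ME1|BR0|rd2|wr2
(6) want 1×ALU +2rd +1wr — FU → AL0|MU2|ME1|BR0|rd2|wr2
(7) want 1×MUL +2rd +1wr — WAW → AL0|MU2|ME1|BR0|rd2|wr2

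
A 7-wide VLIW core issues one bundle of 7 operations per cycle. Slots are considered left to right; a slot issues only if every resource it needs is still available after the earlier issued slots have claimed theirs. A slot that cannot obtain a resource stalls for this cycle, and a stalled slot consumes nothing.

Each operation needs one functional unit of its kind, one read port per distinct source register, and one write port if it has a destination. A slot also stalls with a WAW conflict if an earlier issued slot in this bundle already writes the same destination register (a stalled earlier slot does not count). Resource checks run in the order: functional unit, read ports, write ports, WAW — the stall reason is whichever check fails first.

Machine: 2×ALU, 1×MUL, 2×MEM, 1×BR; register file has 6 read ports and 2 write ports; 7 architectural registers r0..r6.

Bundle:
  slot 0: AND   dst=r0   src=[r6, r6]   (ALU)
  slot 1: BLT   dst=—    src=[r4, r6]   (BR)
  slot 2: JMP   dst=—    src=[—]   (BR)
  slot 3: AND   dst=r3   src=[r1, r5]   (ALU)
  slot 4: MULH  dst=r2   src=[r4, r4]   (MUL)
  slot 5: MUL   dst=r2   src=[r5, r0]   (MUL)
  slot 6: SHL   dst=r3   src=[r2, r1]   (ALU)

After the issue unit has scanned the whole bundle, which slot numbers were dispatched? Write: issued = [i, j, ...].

  0. ALU→r0 ⇒ go  {1A/1Mu/2Ld/1B | 5r 1w}
  1. BR ⇒ go  {1A/1Mu/2Ld/0B | 3r 1w}
  2. BR ⇒ no(FU)  {1A/1Mu/2Ld/0B | 3r 1w}
  3. ALU→r3 ⇒ go  {0A/1Mu/2Ld/0B | 1r 0w}
  4. MUL→r2 ⇒ no(WR_PORT)  {0A/1Mu/2Ld/0B | 1r 0w}
  5. MUL→r2 ⇒ no(RD_PORT)  {0A/1Mu/2Ld/0B | 1r 0w}
  6. ALU→r3 ⇒ no(FU)  {0A/1Mu/2Ld/0B | 1r 0w}

issued = [0, 1, 3]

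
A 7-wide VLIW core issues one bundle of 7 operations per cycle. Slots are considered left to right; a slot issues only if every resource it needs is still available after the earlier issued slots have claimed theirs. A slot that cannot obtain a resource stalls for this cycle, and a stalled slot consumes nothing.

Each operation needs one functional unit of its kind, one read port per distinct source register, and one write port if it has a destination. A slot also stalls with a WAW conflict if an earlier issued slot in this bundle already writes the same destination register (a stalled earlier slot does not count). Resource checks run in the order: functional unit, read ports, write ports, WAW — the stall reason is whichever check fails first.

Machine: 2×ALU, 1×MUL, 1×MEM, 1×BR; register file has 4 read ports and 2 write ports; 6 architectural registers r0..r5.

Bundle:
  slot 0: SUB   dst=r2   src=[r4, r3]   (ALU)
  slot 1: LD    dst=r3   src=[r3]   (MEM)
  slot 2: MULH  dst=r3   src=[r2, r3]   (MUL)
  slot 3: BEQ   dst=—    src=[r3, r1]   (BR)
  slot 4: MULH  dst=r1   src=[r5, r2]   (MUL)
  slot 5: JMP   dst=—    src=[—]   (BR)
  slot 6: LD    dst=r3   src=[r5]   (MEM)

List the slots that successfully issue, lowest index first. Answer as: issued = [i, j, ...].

#0 ALU src=r4,r3 dispatched  <A:1 Mu:1 Ld:1 B:1 rd:2 wr:1>
#1 MEM src=r3 dispatched  <A:1 Mu:1 Ld:0 B:1 rd:1 wr:0>
#2 MUL src=r2,r3 held:RD_PORT  <A:1 Mu:1 Ld:0 B:1 rd:1 wr:0>
#3 BR src=r3,r1 held:RD_PORT  <A:1 Mu:1 Ld:0 B:1 rd:1 wr:0>
#4 MUL src=r5,r2 held:RD_PORT  <A:1 Mu:1 Ld:0 B:1 rd:1 wr:0>
#5 BR src=- dispatched  <A:1 Mu:1 Ld:0 B:0 rd:1 wr:0>
#6 MEM src=r5 held:FU  <A:1 Mu:1 Ld:0 B:0 rd:1 wr:0>

issued = [0, 1, 5]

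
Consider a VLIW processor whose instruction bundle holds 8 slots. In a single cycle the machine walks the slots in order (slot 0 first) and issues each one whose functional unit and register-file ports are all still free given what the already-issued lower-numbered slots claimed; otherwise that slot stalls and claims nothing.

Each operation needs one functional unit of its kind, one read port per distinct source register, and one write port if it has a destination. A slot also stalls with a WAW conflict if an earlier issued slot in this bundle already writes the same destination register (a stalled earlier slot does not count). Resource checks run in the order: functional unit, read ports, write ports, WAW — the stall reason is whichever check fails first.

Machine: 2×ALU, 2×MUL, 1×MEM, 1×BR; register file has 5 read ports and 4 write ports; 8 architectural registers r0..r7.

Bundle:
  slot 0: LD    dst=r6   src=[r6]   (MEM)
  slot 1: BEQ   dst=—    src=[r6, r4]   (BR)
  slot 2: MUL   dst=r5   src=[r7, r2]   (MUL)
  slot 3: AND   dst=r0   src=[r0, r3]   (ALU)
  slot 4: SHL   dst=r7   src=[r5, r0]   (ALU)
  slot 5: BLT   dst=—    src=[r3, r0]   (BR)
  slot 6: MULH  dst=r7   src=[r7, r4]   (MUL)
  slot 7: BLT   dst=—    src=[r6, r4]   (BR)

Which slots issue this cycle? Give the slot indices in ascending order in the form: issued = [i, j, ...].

issued = [0, 1, 2]

  0. MEM→r6 ⇒ go  {2A/2Mu/0Ld/1B | 4r 3w}
  1. BR ⇒ go  {2A/2Mu/0Ld/0B | 2r 3w}
  2. MUL→r5 ⇒ go  {2A/1Mu/0Ld/0B | 0r 2w}
  3. ALU→r0 ⇒ no(RD_PORT)  {2A/1Mu/0Ld/0B | 0r 2w}
  4. ALU→r7 ⇒ no(RD_PORT)  {2A/1Mu/0Ld/0B | 0r 2w}
  5. BR ⇒ no(FU)  {2A/1Mu/0Ld/0B | 0r 2w}
  6. MUL→r7 ⇒ no(RD_PORT)  {2A/1Mu/0Ld/0B | 0r 2w}
  7. BR ⇒ no(FU)  {2A/1Mu/0Ld/0B | 0r 2w}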